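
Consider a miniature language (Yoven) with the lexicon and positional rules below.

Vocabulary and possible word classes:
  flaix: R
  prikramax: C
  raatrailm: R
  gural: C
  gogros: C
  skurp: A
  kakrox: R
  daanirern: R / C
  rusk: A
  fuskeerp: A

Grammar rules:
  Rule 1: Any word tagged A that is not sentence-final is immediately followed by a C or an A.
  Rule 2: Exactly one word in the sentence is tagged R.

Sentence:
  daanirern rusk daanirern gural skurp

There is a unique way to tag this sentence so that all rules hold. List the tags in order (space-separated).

Candidates per position — 1:daanirern {R,C}; 2:rusk {A}; 3:daanirern {R,C}; 4:gural {C}; 5:skurp {A}.
Position 3: tagging it R would leave rule 1 unsatisfiable, so it must be C.
Position 1: tagging it C would leave rule 2 unsatisfiable, so it must be R.
That leaves exactly one tagging: R A C C A.
Check: rule 1 ✓; rule 2 ✓.

R A C C A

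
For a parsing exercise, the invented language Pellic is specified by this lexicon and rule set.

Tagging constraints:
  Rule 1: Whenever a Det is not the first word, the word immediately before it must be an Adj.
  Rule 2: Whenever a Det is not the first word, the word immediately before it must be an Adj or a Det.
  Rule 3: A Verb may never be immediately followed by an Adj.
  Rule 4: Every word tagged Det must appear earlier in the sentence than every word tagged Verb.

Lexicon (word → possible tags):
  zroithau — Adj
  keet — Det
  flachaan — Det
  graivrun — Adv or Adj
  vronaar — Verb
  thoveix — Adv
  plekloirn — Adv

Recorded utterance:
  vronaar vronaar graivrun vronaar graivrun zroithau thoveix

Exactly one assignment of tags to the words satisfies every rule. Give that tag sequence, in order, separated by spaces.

Candidates per position — 1:vronaar {Verb}; 2:vronaar {Verb}; 3:graivrun {Adv,Adj}; 4:vronaar {Verb}; 5:graivrun {Adv,Adj}; 6:zroithau {Adj}; 7:thoveix {Adv}.
At position 3, choosing Adj makes rule 3 impossible to satisfy; hence Adv.
At position 5, choosing Adj makes rule 3 impossible to satisfy; hence Adv.
That leaves exactly one tagging: Verb Verb Adv Verb Adv Adj Adv.
Check: rule 1 ok; rule 2 ok; rule 3 ok; rule 4 ok.

Verb Verb Adv Verb Adv Adj Adv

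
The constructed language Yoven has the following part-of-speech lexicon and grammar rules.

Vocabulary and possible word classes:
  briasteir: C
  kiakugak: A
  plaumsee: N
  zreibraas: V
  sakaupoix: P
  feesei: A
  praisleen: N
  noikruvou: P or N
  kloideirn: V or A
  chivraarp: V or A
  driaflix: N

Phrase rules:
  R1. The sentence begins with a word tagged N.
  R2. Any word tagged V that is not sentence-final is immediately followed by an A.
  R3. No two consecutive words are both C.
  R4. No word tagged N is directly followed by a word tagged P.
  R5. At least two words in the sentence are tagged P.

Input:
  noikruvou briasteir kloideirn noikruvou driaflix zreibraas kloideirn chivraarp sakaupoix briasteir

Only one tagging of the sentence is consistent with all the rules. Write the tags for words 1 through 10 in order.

N C A P N V A A P C

Candidates per position — 1:noikruvou {P,N}; 2:briasteir {C}; 3:kloideirn {V,A}; 4:noikruvou {P,N}; 5:driaflix {N}; 6:zreibraas {V}; 7:kloideirn {V,A}; 8:chivraarp {V,A}; 9:sakaupoix {P}; 10:briasteir {C}.
If word 1 were P, no tagging could satisfy rule 1; so word 1 is N.
If word 3 were V, no tagging could satisfy rule 2; so word 3 is A.
If word 4 were N, no tagging could satisfy rule 5; so word 4 is P.
If word 7 were V, no tagging could satisfy rule 2; so word 7 is A.
If word 8 were V, no tagging could satisfy rule 2; so word 8 is A.
The unique satisfying tagging is: N C A P N V A A P C.
Rule-by-rule: rule 1 ok; rule 2 ok; rule 3 ok; rule 4 ok; rule 5 ok.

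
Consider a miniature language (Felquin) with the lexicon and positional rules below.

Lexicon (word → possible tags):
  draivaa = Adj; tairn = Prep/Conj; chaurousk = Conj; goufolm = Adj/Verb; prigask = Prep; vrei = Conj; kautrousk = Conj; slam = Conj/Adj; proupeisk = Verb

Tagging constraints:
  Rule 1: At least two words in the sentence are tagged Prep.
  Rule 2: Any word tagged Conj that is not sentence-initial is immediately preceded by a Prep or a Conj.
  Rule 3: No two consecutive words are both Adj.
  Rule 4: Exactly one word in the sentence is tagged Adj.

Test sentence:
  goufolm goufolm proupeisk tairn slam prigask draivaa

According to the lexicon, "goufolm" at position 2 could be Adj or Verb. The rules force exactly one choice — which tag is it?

Verb

Candidates per position — 1:goufolm {Adj,Verb}; 2:goufolm {Adj,Verb}; 3:proupeisk {Verb}; 4:tairn {Prep,Conj}; 5:slam {Conj,Adj}; 6:prigask {Prep}; 7:draivaa {Adj}.
At position 1, choosing Adj makes rule 4 impossible to satisfy; hence Verb.
At position 2, choosing Adj makes rule 4 impossible to satisfy; hence Verb.
At position 4, choosing Conj makes rule 1 impossible to satisfy; hence Prep.
At position 5, choosing Adj makes rule 4 impossible to satisfy; hence Conj.
That leaves exactly one tagging: Verb Verb Verb Prep Conj Prep Adj.
Check: rule 1 ✓; rule 2 ✓; rule 3 ✓; rule 4 ✓.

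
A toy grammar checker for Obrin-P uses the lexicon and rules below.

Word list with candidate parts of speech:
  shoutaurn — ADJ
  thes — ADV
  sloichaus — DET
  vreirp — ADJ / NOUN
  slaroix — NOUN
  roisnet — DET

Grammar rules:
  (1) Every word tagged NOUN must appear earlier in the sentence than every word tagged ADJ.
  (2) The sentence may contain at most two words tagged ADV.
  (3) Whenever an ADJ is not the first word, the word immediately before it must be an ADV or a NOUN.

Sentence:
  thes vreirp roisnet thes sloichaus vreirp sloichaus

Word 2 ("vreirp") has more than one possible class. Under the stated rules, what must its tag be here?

Candidates per position — 1:thes {ADV}; 2:vreirp {ADJ,NOUN}; 3:roisnet {DET}; 4:thes {ADV}; 5:sloichaus {DET}; 6:vreirp {ADJ,NOUN}; 7:sloichaus {DET}.
If word 6 were ADJ, no tagging could satisfy rule 3; so word 6 is NOUN.
If word 2 were ADJ, no tagging could satisfy rule 1; so word 2 is NOUN.
The only consistent sequence is: ADV NOUN DET ADV DET NOUN DET.
Rule-by-rule: rule 1 ok; rule 2 ok; rule 3 ok.

NOUN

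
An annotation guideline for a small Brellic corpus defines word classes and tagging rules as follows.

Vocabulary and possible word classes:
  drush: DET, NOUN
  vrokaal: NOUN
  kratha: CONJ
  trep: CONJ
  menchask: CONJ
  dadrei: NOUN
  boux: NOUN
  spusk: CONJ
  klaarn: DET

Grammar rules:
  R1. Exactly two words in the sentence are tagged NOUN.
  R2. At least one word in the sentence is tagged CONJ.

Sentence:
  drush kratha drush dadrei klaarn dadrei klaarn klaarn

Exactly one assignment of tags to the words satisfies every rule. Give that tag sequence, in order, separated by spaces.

DET CONJ DET NOUN DET NOUN DET DET

Candidates per position — 1:drush {DET,NOUN}; 2:kratha {CONJ}; 3:drush {DET,NOUN}; 4:dadrei {NOUN}; 5:klaarn {DET}; 6:dadrei {NOUN}; 7:klaarn {DET}; 8:klaarn {DET}.
If word 1 were NOUN, no tagging could satisfy rule 1; so word 1 is DET.
If word 3 were NOUN, no tagging could satisfy rule 1; so word 3 is DET.
So the tagging must be: DET CONJ DET NOUN DET NOUN DET DET.
Checking: rule 1 ok; rule 2 ok.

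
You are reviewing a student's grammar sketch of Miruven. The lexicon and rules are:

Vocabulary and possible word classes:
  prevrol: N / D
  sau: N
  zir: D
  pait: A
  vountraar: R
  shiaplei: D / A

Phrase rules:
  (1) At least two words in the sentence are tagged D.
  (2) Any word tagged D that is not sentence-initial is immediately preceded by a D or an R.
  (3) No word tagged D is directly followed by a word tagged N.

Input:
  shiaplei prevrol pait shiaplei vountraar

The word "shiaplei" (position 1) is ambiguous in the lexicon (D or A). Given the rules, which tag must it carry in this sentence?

Candidates per position — 1:shiaplei {D,A}; 2:prevrol {N,D}; 3:pait {A}; 4:shiaplei {D,A}; 5:vountraar {R}.
Position 4: D is ruled out by rule 2; that leaves A.
Position 1: A is ruled out by rule 1; that leaves D.
Position 2: N is ruled out by rule 1; that leaves D.
The unique satisfying tagging is: D D A A R.
Verifying each rule — rule 1 satisfied; rule 2 satisfied; rule 3 satisfied.

D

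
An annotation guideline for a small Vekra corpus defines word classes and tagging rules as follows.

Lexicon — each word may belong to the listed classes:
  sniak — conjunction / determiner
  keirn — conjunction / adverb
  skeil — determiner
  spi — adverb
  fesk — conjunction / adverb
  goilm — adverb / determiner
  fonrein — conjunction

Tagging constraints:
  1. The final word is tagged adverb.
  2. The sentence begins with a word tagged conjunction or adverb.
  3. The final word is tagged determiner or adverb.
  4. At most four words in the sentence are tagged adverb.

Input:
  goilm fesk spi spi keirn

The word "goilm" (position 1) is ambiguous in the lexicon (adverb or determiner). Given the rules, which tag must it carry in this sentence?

adverb

Candidates per position — 1:goilm {adverb,determiner}; 2:fesk {conjunction,adverb}; 3:spi {adverb}; 4:spi {adverb}; 5:keirn {conjunction,adverb}.
At position 1, choosing determiner makes rule 2 impossible to satisfy; hence adverb.
At position 5, choosing conjunction makes rule 1 impossible to satisfy; hence adverb.
At position 2, choosing adverb makes rule 4 impossible to satisfy; hence conjunction.
That leaves exactly one tagging: adverb conjunction adverb adverb adverb.
Checking: rule 1 satisfied; rule 2 satisfied; rule 3 satisfied; rule 4 satisfied.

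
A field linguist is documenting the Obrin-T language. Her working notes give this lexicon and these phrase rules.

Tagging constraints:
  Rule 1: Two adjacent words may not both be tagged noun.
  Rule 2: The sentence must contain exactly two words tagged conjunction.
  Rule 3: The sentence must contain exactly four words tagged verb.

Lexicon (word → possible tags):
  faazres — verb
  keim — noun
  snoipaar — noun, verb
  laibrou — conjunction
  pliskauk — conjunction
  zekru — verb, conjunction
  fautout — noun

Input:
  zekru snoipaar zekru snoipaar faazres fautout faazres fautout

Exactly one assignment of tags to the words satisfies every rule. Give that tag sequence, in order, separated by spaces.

conjunction verb conjunction verb verb noun verb noun

Candidates per position — 1:zekru {verb,conjunction}; 2:snoipaar {noun,verb}; 3:zekru {verb,conjunction}; 4:snoipaar {noun,verb}; 5:faazres {verb}; 6:fautout {noun}; 7:faazres {verb}; 8:fautout {noun}.
Position 1: tagging it verb would leave rule 2 unsatisfiable, so it must be conjunction.
Position 3: tagging it verb would leave rule 2 unsatisfiable, so it must be conjunction.
Position 4: tagging it noun would leave rule 3 unsatisfiable, so it must be verb.
Position 2: tagging it noun would leave rule 3 unsatisfiable, so it must be verb.
The unique satisfying tagging is: conjunction verb conjunction verb verb noun verb noun.
Rule-by-rule: rule 1 holds; rule 2 holds; rule 3 holds.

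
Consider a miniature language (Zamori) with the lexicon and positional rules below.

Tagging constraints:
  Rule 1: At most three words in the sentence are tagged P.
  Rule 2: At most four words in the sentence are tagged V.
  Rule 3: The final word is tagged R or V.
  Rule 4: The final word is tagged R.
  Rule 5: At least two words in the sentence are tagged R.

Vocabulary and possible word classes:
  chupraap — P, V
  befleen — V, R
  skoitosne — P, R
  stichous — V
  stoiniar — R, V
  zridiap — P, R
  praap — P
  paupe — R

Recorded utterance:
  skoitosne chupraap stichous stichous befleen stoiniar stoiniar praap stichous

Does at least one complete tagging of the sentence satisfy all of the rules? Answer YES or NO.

Candidates per position — 1:skoitosne {P,R}; 2:chupraap {P,V}; 3:stichous {V}; 4:stichous {V}; 5:befleen {V,R}; 6:stoiniar {R,V}; 7:stoiniar {R,V}; 8:praap {P}; 9:stichous {V}.
Rule 4 cannot be satisfied by any choice of tags from the lexicon.
So there is no consistent tagging.

NO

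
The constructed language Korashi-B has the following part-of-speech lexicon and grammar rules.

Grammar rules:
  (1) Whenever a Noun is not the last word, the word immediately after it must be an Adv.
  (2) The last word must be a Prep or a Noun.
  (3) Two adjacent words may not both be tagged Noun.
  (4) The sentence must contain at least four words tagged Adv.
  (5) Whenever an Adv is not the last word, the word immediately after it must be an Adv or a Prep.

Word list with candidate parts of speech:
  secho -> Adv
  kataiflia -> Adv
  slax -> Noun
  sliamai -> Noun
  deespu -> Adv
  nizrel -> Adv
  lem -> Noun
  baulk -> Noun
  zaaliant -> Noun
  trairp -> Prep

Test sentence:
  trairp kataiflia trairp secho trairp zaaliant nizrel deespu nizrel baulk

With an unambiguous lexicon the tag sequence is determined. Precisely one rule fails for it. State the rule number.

5

Fixed tagging: Prep Adv Prep Adv Prep Noun Adv Adv Adv Noun.
Applying the rules: R1 ✓, R2 ✓, R3 ✓, R4 ✓, R5 ✗.
Only rule 5 fails.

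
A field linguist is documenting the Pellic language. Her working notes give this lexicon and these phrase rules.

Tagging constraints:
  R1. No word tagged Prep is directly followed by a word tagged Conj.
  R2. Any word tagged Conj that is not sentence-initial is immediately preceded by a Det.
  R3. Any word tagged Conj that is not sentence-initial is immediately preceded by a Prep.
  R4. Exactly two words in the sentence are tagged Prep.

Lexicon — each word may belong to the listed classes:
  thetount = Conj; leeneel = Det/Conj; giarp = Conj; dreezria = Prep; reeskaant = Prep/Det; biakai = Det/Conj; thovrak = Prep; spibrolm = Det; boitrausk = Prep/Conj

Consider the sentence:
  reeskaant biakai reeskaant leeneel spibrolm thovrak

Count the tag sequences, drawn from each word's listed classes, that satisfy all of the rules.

Candidates per position — 1:reeskaant {Prep,Det}; 2:biakai {Det,Conj}; 3:reeskaant {Prep,Det}; 4:leeneel {Det,Conj}; 5:spibrolm {Det}; 6:thovrak {Prep}.
There are 16 candidate sequences in total.
The sequences that satisfy every rule: Prep Det Det Det Det Prep; Det Det Prep Det Det Prep.
Count = 2.

2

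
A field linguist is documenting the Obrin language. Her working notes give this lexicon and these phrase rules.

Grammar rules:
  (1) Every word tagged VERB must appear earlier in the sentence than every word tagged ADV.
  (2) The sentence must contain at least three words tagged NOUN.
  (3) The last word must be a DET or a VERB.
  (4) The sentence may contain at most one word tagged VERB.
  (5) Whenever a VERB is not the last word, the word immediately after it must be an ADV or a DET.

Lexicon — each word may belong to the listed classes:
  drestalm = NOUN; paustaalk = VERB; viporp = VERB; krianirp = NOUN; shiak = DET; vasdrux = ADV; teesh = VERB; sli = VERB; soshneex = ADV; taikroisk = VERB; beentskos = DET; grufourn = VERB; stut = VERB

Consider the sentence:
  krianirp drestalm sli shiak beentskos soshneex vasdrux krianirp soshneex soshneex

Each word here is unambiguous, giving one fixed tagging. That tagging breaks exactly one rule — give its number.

Fixed tagging: NOUN NOUN VERB DET DET ADV ADV NOUN ADV ADV.
Applying the rules: R1 pass, R2 pass, R3 fail, R4 pass, R5 pass.
Only rule 3 fails.

3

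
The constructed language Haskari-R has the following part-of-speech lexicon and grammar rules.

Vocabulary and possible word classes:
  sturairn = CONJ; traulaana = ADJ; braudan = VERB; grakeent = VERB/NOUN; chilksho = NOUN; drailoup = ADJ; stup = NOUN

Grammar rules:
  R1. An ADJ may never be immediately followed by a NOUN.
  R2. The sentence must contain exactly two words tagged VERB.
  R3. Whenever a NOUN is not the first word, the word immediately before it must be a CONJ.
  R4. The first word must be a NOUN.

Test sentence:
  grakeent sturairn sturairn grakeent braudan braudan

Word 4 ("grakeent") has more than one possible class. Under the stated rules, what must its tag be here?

NOUN

Candidates per position — 1:grakeent {VERB,NOUN}; 2:sturairn {CONJ}; 3:sturairn {CONJ}; 4:grakeent {VERB,NOUN}; 5:braudan {VERB}; 6:braudan {VERB}.
If word 1 were VERB, no tagging could satisfy rule 2; so word 1 is NOUN.
If word 4 were VERB, no tagging could satisfy rule 2; so word 4 is NOUN.
So the tagging must be: NOUN CONJ CONJ NOUN VERB VERB.
Checking: rule 1 ✓; rule 2 ✓; rule 3 ✓; rule 4 ✓.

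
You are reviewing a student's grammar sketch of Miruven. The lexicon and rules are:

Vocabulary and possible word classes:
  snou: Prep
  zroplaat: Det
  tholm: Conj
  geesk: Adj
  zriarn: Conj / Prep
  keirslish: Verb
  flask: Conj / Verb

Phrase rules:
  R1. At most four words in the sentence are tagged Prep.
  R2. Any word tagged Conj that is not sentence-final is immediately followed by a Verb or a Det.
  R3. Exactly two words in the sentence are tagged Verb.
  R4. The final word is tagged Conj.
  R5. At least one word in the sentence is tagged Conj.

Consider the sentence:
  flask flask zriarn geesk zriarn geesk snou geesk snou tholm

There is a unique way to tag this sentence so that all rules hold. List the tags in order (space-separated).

Candidates per position — 1:flask {Conj,Verb}; 2:flask {Conj,Verb}; 3:zriarn {Conj,Prep}; 4:geesk {Adj}; 5:zriarn {Conj,Prep}; 6:geesk {Adj}; 7:snou {Prep}; 8:geesk {Adj}; 9:snou {Prep}; 10:tholm {Conj}.
Position 1: tagging it Conj would leave rule 3 unsatisfiable, so it must be Verb.
Position 2: tagging it Conj would leave rule 2 unsatisfiable, so it must be Verb.
Position 3: tagging it Conj would leave rule 2 unsatisfiable, so it must be Prep.
Position 5: tagging it Conj would leave rule 2 unsatisfiable, so it must be Prep.
So the tagging must be: Verb Verb Prep Adj Prep Adj Prep Adj Prep Conj.
Rule-by-rule: rule 1 satisfied; rule 2 satisfied; rule 3 satisfied; rule 4 satisfied; rule 5 satisfied.

Verb Verb Prep Adj Prep Adj Prep Adj Prep Conj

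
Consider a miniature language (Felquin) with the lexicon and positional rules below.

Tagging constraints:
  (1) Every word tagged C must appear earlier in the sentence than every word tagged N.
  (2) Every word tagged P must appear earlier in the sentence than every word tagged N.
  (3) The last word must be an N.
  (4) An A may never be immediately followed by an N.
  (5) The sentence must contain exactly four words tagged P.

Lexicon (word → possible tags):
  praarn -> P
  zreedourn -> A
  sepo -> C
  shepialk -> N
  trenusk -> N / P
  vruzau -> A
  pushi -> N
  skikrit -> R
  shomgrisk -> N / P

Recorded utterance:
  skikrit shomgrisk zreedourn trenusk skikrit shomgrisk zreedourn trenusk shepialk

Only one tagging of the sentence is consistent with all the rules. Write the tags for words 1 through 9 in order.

Candidates per position — 1:skikrit {R}; 2:shomgrisk {N,P}; 3:zreedourn {A}; 4:trenusk {N,P}; 5:skikrit {R}; 6:shomgrisk {N,P}; 7:zreedourn {A}; 8:trenusk {N,P}; 9:shepialk {N}.
If word 2 were N, no tagging could satisfy rule 5; so word 2 is P.
If word 4 were N, no tagging could satisfy rule 4; so word 4 is P.
If word 6 were N, no tagging could satisfy rule 5; so word 6 is P.
If word 8 were N, no tagging could satisfy rule 4; so word 8 is P.
The only consistent sequence is: R P A P R P A P N.
Checking: rule 1 satisfied; rule 2 satisfied; rule 3 satisfied; rule 4 satisfied; rule 5 satisfied.

R P A P R P A P N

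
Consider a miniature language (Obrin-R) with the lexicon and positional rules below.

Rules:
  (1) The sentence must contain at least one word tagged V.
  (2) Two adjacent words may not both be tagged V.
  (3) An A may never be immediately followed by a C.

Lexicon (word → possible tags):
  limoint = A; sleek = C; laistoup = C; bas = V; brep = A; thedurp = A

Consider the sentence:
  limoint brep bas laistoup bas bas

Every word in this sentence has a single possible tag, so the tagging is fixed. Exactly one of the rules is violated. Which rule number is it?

2

Fixed tagging: A A V C V V.
Applying the rules: R1 ok, R2 fails, R3 ok.
Only rule 2 fails.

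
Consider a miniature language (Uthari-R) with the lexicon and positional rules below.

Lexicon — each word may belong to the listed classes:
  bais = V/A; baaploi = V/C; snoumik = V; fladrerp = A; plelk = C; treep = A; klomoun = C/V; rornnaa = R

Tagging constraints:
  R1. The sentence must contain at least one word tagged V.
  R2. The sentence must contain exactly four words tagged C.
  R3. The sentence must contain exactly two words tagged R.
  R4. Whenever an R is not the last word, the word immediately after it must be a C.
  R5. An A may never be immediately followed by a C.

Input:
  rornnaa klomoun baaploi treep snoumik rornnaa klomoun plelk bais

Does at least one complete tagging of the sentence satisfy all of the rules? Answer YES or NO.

Candidates per position — 1:rornnaa {R}; 2:klomoun {C,V}; 3:baaploi {V,C}; 4:treep {A}; 5:snoumik {V}; 6:rornnaa {R}; 7:klomoun {C,V}; 8:plelk {C}; 9:bais {V,A}.
One satisfying assignment: R C C A V R C C A.
Rule-by-rule: rule 1 holds; rule 2 holds; rule 3 holds; rule 4 holds; rule 5 holds.

YES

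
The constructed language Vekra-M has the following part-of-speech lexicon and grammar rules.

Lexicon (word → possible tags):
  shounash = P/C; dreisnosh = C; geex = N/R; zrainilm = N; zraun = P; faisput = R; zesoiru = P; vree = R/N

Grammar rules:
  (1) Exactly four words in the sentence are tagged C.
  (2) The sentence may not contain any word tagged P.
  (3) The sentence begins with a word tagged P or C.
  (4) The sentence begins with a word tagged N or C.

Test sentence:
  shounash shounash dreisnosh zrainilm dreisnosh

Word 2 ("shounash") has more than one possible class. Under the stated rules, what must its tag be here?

C

Candidates per position — 1:shounash {P,C}; 2:shounash {P,C}; 3:dreisnosh {C}; 4:zrainilm {N}; 5:dreisnosh {C}.
Word 1 cannot be P — rule 1 would then fail for every completion. It is C.
Word 2 cannot be P — rule 1 would then fail for every completion. It is C.
The unique satisfying tagging is: C C C N C.
Verifying each rule — rule 1 ok; rule 2 ok; rule 3 ok; rule 4 ok.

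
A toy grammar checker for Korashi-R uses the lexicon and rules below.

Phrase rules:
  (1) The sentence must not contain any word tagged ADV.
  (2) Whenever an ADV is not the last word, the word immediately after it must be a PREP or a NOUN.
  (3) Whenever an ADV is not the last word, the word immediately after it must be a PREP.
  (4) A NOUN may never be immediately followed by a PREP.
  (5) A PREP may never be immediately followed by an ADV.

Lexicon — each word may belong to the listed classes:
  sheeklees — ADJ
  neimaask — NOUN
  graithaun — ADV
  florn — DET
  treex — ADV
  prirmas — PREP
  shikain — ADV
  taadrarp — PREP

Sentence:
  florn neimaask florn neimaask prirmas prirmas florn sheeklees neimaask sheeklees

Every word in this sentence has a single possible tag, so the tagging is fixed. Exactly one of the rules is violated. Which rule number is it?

Fixed tagging: DET NOUN DET NOUN PREP PREP DET ADJ NOUN ADJ.
Applying the rules: R1 holds, R2 holds, R3 holds, R4 violated, R5 holds.
Only rule 4 fails.

4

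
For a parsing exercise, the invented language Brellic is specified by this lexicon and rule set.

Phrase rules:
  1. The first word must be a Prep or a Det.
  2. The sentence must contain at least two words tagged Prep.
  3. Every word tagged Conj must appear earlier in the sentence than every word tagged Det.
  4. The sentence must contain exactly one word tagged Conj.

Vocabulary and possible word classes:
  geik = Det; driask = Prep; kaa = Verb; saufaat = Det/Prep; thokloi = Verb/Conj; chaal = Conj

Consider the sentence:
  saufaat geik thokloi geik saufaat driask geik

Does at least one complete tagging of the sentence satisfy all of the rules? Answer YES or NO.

NO

Candidates per position — 1:saufaat {Det,Prep}; 2:geik {Det}; 3:thokloi {Verb,Conj}; 4:geik {Det}; 5:saufaat {Det,Prep}; 6:driask {Prep}; 7:geik {Det}.
Every candidate sequence violates at least one rule; no consistent tagging exists.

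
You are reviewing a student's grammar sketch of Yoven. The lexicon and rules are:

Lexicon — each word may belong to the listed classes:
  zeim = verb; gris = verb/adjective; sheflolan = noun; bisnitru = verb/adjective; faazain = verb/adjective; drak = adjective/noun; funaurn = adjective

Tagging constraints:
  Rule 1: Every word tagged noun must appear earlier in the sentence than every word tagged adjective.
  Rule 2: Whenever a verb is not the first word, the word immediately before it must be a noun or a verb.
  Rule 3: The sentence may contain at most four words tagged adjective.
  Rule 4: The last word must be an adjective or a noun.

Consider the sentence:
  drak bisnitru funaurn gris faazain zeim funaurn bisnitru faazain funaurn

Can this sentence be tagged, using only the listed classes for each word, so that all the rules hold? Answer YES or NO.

NO

Candidates per position — 1:drak {adjective,noun}; 2:bisnitru {verb,adjective}; 3:funaurn {adjective}; 4:gris {verb,adjective}; 5:faazain {verb,adjective}; 6:zeim {verb}; 7:funaurn {adjective}; 8:bisnitru {verb,adjective}; 9:faazain {verb,adjective}; 10:funaurn {adjective}.
Rule 2 cannot be satisfied by any choice of tags from the lexicon.
So there is no consistent tagging.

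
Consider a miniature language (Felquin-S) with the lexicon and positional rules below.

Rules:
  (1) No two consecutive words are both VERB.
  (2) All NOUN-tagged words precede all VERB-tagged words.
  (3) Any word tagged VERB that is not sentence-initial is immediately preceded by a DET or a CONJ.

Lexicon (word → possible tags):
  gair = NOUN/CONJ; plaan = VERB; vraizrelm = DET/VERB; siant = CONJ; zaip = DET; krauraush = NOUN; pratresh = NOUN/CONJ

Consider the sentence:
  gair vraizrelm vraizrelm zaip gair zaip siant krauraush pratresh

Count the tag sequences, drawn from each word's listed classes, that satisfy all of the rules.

Candidates per position — 1:gair {NOUN,CONJ}; 2:vraizrelm {DET,VERB}; 3:vraizrelm {DET,VERB}; 4:zaip {DET}; 5:gair {NOUN,CONJ}; 6:zaip {DET}; 7:siant {CONJ}; 8:krauraush {NOUN}; 9:pratresh {NOUN,CONJ}.
There are 32 candidate sequences in total.
Checking each against the rules leaves 8 sequences.
Count = 8.

8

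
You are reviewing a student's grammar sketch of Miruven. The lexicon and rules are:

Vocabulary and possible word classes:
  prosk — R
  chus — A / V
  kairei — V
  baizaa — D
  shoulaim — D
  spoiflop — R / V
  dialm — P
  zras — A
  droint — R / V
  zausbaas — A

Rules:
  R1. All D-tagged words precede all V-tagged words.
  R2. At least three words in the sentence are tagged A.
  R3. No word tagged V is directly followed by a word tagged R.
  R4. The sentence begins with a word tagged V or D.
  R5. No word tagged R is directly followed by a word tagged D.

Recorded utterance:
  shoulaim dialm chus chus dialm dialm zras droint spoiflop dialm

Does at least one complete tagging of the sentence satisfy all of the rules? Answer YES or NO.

Candidates per position — 1:shoulaim {D}; 2:dialm {P}; 3:chus {A,V}; 4:chus {A,V}; 5:dialm {P}; 6:dialm {P}; 7:zras {A}; 8:droint {R,V}; 9:spoiflop {R,V}; 10:dialm {P}.
One satisfying assignment: D P A A P P A R R P.
Checking: rule 1 ok; rule 2 ok; rule 3 ok; rule 4 ok; rule 5 ok.

YES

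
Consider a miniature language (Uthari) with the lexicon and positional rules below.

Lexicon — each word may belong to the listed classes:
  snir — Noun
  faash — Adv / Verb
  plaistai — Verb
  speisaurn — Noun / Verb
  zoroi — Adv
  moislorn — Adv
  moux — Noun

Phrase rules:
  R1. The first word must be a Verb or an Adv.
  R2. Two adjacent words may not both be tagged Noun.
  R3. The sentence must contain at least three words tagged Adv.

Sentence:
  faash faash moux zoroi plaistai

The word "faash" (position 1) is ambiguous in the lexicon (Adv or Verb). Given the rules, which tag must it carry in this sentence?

Adv

Candidates per position — 1:faash {Adv,Verb}; 2:faash {Adv,Verb}; 3:moux {Noun}; 4:zoroi {Adv}; 5:plaistai {Verb}.
Position 1: tagging it Verb would leave rule 3 unsatisfiable, so it must be Adv.
Position 2: tagging it Verb would leave rule 3 unsatisfiable, so it must be Adv.
The unique satisfying tagging is: Adv Adv Noun Adv Verb.
Rule-by-rule: rule 1 ✓; rule 2 ✓; rule 3 ✓.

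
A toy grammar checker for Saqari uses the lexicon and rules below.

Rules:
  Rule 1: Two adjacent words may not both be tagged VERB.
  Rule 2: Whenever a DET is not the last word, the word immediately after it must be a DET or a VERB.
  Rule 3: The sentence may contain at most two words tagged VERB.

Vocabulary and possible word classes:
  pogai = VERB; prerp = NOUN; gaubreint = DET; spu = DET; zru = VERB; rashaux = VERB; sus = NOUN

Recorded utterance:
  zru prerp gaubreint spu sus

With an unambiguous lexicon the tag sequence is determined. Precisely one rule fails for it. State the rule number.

2

Fixed tagging: VERB NOUN DET DET NOUN.
Rule check: R1 holds, R2 violated, R3 holds.
Only rule 2 fails.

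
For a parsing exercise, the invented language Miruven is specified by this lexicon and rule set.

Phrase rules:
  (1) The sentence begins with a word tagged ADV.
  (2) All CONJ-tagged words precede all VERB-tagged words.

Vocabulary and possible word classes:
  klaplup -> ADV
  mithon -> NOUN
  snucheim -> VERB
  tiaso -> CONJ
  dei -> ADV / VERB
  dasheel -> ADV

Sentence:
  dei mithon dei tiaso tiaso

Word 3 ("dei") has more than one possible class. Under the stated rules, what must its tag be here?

ADV

Candidates per position — 1:dei {ADV,VERB}; 2:mithon {NOUN}; 3:dei {ADV,VERB}; 4:tiaso {CONJ}; 5:tiaso {CONJ}.
Position 1: VERB is ruled out by rule 1; that leaves ADV.
Position 3: VERB is ruled out by rule 2; that leaves ADV.
So the tagging must be: ADV NOUN ADV CONJ CONJ.
Rule-by-rule: rule 1 satisfied; rule 2 satisfied.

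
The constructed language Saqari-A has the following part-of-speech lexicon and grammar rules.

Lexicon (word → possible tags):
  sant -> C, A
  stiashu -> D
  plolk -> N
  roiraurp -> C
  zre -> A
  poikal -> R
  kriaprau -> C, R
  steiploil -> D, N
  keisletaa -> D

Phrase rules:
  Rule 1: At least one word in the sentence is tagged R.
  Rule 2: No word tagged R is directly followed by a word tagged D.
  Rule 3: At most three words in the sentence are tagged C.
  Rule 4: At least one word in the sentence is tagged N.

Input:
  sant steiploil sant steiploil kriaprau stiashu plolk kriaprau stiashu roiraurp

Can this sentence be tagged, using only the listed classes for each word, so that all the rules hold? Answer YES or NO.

Candidates per position — 1:sant {C,A}; 2:steiploil {D,N}; 3:sant {C,A}; 4:steiploil {D,N}; 5:kriaprau {C,R}; 6:stiashu {D}; 7:plolk {N}; 8:kriaprau {C,R}; 9:stiashu {D}; 10:roiraurp {C}.
Every candidate sequence violates at least one rule; no consistent tagging exists.

NO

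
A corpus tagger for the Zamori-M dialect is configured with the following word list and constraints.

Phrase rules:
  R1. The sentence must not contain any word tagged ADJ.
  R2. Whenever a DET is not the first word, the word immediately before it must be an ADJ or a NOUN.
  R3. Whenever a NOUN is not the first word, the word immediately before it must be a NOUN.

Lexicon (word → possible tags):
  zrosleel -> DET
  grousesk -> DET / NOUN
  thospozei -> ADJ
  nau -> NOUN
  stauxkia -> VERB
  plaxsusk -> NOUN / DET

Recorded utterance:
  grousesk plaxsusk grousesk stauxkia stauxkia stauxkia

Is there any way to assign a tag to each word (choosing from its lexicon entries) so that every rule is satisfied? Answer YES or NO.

Candidates per position — 1:grousesk {DET,NOUN}; 2:plaxsusk {NOUN,DET}; 3:grousesk {DET,NOUN}; 4:stauxkia {VERB}; 5:stauxkia {VERB}; 6:stauxkia {VERB}.
One satisfying assignment: NOUN NOUN NOUN VERB VERB VERB.
Rule-by-rule: rule 1 holds; rule 2 holds; rule 3 holds.

YES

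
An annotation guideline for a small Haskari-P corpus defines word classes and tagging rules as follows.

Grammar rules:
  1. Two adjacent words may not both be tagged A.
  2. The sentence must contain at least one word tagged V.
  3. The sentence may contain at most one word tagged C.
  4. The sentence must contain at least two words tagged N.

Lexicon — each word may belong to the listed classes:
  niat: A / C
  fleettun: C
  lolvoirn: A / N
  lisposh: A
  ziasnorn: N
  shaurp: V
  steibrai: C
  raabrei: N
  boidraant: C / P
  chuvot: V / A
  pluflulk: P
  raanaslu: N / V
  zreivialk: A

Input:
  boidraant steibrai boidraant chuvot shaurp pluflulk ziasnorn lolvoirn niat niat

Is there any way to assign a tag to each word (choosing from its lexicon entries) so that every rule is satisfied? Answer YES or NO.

Candidates per position — 1:boidraant {C,P}; 2:steibrai {C}; 3:boidraant {C,P}; 4:chuvot {V,A}; 5:shaurp {V}; 6:pluflulk {P}; 7:ziasnorn {N}; 8:lolvoirn {A,N}; 9:niat {A,C}; 10:niat {A,C}.
Every candidate sequence violates at least one rule; no consistent tagging exists.

NO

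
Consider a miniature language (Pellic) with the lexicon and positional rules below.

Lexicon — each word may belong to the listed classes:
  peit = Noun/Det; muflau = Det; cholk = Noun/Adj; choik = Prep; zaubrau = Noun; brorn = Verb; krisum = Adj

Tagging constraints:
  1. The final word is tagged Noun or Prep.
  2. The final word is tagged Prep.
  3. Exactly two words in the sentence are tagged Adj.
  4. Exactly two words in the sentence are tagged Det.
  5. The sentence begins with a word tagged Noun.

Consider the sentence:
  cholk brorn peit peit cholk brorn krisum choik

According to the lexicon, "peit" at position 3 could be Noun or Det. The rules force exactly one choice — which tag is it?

Candidates per position — 1:cholk {Noun,Adj}; 2:brorn {Verb}; 3:peit {Noun,Det}; 4:peit {Noun,Det}; 5:cholk {Noun,Adj}; 6:brorn {Verb}; 7:krisum {Adj}; 8:choik {Prep}.
Position 1: Adj is ruled out by rule 5; that leaves Noun.
Position 3: Noun is ruled out by rule 4; that leaves Det.
Position 4: Noun is ruled out by rule 4; that leaves Det.
Position 5: Noun is ruled out by rule 3; that leaves Adj.
That leaves exactly one tagging: Noun Verb Det Det Adj Verb Adj Prep.
Check: rule 1 satisfied; rule 2 satisfied; rule 3 satisfied; rule 4 satisfied; rule 5 satisfied.

Det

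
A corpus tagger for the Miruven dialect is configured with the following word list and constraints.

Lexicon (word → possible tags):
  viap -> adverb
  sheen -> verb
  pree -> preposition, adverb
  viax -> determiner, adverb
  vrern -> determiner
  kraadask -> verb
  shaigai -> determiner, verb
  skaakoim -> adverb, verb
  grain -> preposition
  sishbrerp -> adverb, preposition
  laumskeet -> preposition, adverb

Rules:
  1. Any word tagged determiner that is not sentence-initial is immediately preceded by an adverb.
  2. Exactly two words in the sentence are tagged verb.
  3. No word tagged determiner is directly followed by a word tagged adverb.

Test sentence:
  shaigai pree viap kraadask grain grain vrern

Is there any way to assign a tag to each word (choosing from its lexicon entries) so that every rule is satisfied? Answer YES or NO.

Candidates per position — 1:shaigai {determiner,verb}; 2:pree {preposition,adverb}; 3:viap {adverb}; 4:kraadask {verb}; 5:grain {preposition}; 6:grain {preposition}; 7:vrern {determiner}.
Rule 1 cannot be satisfied by any choice of tags from the lexicon.
So there is no consistent tagging.

NO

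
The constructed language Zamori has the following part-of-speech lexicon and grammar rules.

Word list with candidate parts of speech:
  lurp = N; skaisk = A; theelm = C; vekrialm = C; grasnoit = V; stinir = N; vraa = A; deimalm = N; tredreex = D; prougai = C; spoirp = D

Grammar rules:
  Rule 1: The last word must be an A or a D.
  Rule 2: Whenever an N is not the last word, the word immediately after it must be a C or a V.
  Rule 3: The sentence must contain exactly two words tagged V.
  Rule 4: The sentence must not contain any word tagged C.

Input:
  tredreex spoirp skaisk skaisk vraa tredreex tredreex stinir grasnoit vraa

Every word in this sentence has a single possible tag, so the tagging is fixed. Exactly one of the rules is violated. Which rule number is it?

Fixed tagging: D D A A A D D N V A.
Checking each rule: R1 pass, R2 pass, R3 fail, R4 pass.
Only rule 3 fails.

3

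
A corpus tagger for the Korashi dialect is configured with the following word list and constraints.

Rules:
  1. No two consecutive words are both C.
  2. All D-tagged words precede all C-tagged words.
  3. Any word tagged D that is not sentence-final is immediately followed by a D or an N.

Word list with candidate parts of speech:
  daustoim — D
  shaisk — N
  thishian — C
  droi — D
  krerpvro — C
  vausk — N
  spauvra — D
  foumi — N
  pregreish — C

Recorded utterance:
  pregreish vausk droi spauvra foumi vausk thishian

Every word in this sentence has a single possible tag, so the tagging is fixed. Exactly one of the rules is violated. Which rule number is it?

2

Fixed tagging: C N D D N N C.
Rule check: R1 pass, R2 fail, R3 pass.
Only rule 2 fails.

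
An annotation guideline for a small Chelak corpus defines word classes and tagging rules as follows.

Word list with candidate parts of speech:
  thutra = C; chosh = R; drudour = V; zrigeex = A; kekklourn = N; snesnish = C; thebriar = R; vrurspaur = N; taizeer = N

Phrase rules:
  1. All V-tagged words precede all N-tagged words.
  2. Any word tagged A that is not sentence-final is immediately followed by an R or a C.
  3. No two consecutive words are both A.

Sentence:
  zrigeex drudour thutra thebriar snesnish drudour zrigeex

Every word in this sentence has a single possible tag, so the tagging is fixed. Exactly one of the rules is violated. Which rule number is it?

2

Fixed tagging: A V C R C V A.
Rule check: R1 holds, R2 violated, R3 holds.
Only rule 2 fails.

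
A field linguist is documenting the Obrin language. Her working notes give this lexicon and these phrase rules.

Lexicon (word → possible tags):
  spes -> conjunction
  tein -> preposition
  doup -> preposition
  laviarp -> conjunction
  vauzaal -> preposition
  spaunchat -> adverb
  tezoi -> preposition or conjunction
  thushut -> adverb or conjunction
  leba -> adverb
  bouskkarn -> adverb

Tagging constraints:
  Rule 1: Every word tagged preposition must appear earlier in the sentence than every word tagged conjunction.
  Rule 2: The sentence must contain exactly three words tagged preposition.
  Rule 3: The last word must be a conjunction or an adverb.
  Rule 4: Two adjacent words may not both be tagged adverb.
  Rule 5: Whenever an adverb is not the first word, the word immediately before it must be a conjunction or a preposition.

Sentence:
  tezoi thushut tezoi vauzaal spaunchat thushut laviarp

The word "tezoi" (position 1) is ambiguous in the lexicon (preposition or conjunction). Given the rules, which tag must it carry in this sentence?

preposition

Candidates per position — 1:tezoi {preposition,conjunction}; 2:thushut {adverb,conjunction}; 3:tezoi {preposition,conjunction}; 4:vauzaal {preposition}; 5:spaunchat {adverb}; 6:thushut {adverb,conjunction}; 7:laviarp {conjunction}.
Position 1: tagging it conjunction would leave rule 1 unsatisfiable, so it must be preposition.
Position 2: tagging it conjunction would leave rule 1 unsatisfiable, so it must be adverb.
Position 3: tagging it conjunction would leave rule 1 unsatisfiable, so it must be preposition.
Position 6: tagging it adverb would leave rule 4 unsatisfiable, so it must be conjunction.
The unique satisfying tagging is: preposition adverb preposition preposition adverb conjunction conjunction.
Checking: rule 1 satisfied; rule 2 satisfied; rule 3 satisfied; rule 4 satisfied; rule 5 satisfied.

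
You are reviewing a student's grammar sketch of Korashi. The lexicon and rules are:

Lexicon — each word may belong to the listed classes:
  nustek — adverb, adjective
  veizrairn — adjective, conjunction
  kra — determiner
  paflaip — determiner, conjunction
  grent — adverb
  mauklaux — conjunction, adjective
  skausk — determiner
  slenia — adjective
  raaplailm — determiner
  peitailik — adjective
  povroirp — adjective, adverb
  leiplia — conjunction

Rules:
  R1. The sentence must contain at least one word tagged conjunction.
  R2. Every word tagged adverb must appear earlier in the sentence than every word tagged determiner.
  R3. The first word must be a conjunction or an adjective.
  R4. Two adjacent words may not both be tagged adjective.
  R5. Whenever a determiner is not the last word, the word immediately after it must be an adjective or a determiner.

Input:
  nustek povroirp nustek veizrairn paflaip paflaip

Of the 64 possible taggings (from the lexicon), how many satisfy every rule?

Candidates per position — 1:nustek {adverb,adjective}; 2:povroirp {adjective,adverb}; 3:nustek {adverb,adjective}; 4:veizrairn {adjective,conjunction}; 5:paflaip {determiner,conjunction}; 6:paflaip {determiner,conjunction}.
There are 64 candidate sequences in total.
Checking each against the rules leaves 8 sequences.
Count = 8.

8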